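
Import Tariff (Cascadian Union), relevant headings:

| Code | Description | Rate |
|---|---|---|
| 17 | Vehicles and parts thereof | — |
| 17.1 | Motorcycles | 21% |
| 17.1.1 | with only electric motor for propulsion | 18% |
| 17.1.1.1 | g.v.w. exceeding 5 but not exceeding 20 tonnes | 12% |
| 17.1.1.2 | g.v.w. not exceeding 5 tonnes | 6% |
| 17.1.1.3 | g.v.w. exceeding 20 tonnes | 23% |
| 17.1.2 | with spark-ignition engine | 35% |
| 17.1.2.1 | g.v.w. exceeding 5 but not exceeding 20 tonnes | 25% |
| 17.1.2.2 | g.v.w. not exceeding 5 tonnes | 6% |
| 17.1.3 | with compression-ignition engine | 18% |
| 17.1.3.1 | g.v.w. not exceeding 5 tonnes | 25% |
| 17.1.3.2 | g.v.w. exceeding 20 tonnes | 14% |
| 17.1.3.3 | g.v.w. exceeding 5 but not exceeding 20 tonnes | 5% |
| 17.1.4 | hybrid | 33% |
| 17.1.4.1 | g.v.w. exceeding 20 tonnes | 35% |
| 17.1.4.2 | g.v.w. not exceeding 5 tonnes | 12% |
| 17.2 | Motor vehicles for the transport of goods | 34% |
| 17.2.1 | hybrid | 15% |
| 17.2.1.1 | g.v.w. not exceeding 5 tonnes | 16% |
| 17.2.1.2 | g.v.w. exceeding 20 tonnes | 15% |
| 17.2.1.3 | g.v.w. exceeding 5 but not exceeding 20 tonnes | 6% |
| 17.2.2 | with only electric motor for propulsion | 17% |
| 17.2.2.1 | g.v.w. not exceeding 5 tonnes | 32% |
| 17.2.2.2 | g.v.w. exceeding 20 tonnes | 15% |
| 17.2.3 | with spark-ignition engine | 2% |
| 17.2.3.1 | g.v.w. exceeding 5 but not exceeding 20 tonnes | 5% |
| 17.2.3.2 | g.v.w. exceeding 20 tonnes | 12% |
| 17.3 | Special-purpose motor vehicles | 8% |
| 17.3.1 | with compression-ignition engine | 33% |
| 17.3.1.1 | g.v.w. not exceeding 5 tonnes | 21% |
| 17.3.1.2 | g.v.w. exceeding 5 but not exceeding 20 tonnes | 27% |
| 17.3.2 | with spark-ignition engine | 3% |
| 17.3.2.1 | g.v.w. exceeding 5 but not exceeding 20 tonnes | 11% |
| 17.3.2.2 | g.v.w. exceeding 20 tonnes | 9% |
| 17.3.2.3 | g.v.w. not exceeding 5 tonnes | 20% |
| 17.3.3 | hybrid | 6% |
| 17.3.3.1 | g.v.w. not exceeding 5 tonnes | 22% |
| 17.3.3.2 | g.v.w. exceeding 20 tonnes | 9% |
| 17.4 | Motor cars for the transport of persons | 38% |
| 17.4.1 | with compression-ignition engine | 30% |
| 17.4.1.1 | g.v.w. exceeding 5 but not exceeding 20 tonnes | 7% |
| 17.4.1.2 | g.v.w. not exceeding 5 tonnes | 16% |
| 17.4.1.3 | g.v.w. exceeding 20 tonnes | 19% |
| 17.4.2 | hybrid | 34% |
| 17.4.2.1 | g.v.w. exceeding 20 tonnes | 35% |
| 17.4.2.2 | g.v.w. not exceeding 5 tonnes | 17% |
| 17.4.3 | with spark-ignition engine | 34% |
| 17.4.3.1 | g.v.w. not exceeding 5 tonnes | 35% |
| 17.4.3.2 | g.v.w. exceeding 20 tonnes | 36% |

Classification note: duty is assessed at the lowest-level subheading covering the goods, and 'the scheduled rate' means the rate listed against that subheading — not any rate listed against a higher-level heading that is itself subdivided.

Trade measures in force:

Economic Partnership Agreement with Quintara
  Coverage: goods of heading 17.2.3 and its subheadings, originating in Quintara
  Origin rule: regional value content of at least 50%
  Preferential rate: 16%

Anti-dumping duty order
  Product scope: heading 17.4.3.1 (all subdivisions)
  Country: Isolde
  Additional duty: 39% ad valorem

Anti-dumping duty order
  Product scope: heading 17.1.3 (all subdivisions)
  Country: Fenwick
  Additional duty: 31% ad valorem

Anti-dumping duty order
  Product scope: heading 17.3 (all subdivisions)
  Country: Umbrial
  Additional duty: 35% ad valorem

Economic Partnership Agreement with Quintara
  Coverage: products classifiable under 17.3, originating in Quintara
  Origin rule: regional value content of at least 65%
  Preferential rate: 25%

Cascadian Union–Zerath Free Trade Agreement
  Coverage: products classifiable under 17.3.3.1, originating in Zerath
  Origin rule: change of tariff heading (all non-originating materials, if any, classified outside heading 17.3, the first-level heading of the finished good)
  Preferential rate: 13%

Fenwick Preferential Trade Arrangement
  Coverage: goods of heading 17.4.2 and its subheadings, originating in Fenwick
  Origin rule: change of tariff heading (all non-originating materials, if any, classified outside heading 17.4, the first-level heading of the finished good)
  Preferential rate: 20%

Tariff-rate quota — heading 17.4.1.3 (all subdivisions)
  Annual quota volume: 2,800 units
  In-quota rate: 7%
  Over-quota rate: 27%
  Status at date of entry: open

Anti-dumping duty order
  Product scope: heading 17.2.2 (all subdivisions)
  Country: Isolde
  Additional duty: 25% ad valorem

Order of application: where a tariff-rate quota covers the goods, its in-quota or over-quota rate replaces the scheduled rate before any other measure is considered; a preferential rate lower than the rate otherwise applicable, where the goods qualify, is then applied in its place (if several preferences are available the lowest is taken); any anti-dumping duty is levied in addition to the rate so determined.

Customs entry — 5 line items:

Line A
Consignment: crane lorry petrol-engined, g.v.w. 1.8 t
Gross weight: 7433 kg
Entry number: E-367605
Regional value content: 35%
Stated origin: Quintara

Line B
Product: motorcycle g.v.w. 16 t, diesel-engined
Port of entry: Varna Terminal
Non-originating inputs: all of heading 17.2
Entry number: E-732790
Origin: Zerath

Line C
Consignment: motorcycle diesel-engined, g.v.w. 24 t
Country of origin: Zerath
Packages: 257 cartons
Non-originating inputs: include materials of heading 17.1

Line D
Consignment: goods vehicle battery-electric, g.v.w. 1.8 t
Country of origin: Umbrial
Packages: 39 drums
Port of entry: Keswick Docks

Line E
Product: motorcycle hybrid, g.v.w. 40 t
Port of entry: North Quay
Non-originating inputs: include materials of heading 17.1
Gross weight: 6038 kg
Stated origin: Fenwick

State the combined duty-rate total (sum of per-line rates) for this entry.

Line A: crane lorry → 17.3; petrol-engined → 17.3.2; g.v.w. 1.8 t → 17.3.2.3. Scheduled 20%. Quintara agreement on 17.2.3: 17.3.2.3 not covered; Quintara agreement on 17.3: RVC < 65%. → 20%.
Line B: motorcycle → 17.1; diesel-engined → 17.1.3; g.v.w. 16 t → 17.1.3.3. Scheduled 5%. Zerath agreement on 17.3.3.1: 17.1.3.3 not covered. → 5%.
Line C: motorcycle → 17.1; diesel-engined → 17.1.3; g.v.w. 24 t → 17.1.3.2. Scheduled 14%. Zerath agreement on 17.3.3.1: 17.1.3.2 not covered. → 14%.
Line D: goods vehicle → 17.2; battery-electric → 17.2.2; g.v.w. 1.8 t → 17.2.2.1. Scheduled 32%. No special measure applies. → 32%.
Line E: motorcycle → 17.1; hybrid → 17.1.4; g.v.w. 40 t → 17.1.4.1. Scheduled 35%. Fenwick agreement on 17.4.2: 17.1.4.1 not covered. → 35%.
Sum: 20% + 5% + 14% + 32% + 35% = 106%.

106%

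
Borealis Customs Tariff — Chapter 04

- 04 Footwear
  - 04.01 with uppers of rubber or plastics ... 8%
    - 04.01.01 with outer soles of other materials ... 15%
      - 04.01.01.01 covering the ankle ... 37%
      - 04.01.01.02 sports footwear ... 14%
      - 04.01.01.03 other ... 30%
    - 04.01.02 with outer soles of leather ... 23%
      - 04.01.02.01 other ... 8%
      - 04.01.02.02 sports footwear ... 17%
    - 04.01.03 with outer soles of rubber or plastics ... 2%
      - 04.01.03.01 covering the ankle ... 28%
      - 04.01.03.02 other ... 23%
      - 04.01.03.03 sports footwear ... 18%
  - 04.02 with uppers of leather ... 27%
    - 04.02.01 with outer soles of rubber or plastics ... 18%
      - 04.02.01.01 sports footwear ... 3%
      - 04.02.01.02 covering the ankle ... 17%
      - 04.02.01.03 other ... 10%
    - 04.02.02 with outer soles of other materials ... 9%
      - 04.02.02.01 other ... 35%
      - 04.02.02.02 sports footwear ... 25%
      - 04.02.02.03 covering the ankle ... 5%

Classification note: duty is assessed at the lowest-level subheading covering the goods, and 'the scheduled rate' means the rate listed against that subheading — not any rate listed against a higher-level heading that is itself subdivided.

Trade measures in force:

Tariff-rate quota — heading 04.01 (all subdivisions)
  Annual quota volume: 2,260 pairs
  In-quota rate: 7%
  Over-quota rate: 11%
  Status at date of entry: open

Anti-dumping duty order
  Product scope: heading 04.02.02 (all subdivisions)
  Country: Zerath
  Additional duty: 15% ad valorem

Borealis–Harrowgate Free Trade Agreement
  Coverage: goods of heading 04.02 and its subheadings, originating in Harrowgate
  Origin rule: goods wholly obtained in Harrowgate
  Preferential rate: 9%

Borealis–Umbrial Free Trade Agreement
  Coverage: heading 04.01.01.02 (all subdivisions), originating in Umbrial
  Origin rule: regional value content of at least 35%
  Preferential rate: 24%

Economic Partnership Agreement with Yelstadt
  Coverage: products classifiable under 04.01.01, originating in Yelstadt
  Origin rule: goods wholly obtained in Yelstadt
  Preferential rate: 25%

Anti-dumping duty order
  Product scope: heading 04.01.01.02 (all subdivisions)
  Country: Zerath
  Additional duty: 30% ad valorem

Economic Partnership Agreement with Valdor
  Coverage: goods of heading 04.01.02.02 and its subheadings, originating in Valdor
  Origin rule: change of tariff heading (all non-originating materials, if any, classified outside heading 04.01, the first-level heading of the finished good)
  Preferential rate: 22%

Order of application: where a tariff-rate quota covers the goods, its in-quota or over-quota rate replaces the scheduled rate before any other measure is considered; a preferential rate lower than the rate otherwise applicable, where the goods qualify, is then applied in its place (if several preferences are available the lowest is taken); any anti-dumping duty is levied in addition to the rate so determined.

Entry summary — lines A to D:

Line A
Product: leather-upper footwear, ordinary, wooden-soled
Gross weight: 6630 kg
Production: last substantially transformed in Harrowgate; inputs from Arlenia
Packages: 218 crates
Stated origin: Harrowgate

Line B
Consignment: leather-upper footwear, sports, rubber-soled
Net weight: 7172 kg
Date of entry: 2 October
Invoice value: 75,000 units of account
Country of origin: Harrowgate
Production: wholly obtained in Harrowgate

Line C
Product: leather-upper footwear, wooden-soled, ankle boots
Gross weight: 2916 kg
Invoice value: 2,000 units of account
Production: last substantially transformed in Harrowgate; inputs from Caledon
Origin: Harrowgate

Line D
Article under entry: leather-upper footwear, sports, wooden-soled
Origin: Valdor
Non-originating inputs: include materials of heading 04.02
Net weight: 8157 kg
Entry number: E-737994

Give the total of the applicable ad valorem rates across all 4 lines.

Line A: leather-upper → 04.02; wooden-soled → 04.02.02; ordinary → 04.02.02.01. Scheduled 35%. Harrowgate agreement on 04.02: not wholly obtained. → 35%.
Line B: leather-upper → 04.02; rubber-soled → 04.02.01; sports → 04.02.01.01. Scheduled 3%. Harrowgate agreement on 04.02: wholly obtained → 9% available; preference 9% not lower than 3% → no reduction. → 3%.
Line C: leather-upper → 04.02; wooden-soled → 04.02.02; ankle boots → 04.02.02.03. Scheduled 5%. Harrowgate agreement on 04.02: not wholly obtained. → 5%.
Line D: leather-upper → 04.02; wooden-soled → 04.02.02; sports → 04.02.02.02. Scheduled 25%. Valdor agreement on 04.01.02.02: 04.02.02.02 not covered. → 25%.
Sum: 35% + 3% + 5% + 25% = 68%.

68%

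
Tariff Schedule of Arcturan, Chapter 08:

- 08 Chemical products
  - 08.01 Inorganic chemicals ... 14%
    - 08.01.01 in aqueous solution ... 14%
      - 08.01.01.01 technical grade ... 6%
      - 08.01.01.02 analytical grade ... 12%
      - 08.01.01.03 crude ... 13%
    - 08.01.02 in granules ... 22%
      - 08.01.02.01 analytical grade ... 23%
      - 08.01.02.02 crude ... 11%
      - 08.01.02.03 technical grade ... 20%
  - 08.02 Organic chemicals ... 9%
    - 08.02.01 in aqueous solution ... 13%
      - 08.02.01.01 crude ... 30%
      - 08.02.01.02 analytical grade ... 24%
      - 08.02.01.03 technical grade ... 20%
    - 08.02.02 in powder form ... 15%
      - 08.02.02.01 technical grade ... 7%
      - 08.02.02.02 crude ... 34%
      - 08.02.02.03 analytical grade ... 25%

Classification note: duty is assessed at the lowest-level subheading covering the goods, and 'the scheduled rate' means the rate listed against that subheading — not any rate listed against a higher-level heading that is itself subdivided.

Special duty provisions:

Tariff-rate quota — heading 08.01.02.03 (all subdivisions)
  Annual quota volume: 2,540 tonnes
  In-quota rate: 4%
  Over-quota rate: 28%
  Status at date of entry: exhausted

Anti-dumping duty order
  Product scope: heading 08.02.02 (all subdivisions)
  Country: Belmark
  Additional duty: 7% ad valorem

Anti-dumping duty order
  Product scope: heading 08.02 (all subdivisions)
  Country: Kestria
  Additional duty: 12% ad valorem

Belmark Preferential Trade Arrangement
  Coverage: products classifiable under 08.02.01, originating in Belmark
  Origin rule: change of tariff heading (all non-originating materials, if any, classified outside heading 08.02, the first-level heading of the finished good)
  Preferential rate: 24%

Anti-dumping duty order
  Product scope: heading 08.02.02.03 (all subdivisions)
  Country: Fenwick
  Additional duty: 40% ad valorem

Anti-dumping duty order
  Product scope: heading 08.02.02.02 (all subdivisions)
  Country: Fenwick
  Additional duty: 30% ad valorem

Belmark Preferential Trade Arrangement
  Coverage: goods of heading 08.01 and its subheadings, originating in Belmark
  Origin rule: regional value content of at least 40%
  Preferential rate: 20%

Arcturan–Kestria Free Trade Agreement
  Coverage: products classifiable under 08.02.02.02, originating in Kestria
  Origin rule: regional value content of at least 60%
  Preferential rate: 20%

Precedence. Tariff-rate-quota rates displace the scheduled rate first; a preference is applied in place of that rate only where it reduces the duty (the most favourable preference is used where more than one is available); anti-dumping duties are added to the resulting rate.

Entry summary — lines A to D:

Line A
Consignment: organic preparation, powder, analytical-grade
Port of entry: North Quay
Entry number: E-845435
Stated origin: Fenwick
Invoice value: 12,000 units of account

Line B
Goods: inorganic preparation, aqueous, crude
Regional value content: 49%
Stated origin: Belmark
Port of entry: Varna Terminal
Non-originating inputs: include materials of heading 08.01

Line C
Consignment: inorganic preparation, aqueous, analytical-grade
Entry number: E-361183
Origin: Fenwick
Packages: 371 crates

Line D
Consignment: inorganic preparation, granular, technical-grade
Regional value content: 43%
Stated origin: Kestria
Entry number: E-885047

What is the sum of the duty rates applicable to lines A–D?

Line A: organic → 08.02; powder → 08.02.02; analytical-grade → 08.02.02.03. Scheduled 25%. anti-dumping (Fenwick, 08.02.02.03): +40%; total 25% + 40% = 65%. → 65%.
Line B: inorganic → 08.01; aqueous → 08.01.01; crude → 08.01.01.03. Scheduled 13%. Belmark agreement on 08.02.01: 08.01.01.03 not covered; Belmark agreement on 08.01: RVC ≥ 40% → 20% available; preference 20% not lower than 13% → no reduction. → 13%.
Line C: inorganic → 08.01; aqueous → 08.01.01; analytical-grade → 08.01.01.02. Scheduled 12%. No special measure applies. → 12%.
Line D: inorganic → 08.01; granular → 08.01.02; technical-grade → 08.01.02.03. Scheduled 20%. quota on 08.01.02.03 exhausted → over-quota 28%; Kestria agreement on 08.02.02.02: 08.01.02.03 not covered. → 28%.
Sum: 65% + 13% + 12% + 28% = 118%.

118%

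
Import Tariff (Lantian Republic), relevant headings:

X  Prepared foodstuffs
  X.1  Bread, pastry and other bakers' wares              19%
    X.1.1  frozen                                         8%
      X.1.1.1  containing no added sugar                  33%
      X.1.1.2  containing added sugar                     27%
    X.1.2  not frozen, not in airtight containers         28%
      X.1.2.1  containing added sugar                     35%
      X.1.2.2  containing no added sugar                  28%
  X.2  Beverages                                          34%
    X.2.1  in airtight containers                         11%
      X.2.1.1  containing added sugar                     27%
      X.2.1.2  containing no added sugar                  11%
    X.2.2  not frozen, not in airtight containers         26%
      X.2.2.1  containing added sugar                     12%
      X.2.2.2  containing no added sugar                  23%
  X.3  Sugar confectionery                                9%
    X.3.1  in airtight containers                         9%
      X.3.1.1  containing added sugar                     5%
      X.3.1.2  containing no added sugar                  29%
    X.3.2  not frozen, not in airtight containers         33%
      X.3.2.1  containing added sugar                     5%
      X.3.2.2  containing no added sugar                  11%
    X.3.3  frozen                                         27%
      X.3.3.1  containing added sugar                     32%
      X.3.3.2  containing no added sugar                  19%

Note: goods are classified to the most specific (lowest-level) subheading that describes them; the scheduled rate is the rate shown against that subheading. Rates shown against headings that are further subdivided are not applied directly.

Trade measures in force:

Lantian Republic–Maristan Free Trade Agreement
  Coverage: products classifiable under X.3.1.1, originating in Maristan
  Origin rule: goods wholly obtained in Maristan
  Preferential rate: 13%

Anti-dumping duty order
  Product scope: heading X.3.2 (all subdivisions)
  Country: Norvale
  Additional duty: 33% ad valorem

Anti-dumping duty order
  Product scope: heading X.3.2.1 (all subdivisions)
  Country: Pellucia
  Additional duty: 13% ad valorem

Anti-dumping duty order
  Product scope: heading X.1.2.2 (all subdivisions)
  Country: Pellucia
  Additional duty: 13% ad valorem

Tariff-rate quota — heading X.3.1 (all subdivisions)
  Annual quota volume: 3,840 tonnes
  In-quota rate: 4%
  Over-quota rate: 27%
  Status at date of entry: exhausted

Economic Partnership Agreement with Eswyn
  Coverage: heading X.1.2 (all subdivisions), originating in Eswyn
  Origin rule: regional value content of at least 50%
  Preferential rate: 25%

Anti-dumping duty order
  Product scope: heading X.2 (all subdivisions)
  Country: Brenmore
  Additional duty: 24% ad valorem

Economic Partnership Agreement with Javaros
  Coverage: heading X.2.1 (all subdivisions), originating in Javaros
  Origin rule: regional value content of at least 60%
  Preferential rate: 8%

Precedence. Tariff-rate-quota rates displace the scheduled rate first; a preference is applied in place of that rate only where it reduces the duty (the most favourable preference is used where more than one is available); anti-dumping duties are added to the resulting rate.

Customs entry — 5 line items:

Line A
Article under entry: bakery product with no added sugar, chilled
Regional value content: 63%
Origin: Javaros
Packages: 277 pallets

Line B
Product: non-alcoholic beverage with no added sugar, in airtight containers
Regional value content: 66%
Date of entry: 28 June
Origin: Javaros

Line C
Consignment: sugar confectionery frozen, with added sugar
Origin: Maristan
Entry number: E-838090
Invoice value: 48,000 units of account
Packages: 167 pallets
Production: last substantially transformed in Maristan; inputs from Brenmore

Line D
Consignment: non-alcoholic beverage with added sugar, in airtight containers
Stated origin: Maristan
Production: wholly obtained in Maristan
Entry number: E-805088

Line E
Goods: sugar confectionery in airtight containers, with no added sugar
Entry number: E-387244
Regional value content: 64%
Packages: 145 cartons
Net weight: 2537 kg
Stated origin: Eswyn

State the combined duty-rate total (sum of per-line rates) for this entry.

122%

Line A: bakery product → X.1; chilled → X.1.2; with no added sugar → X.1.2.2. Scheduled 28%. Javaros agreement on X.2.1: X.1.2.2 not covered. → 28%.
Line B: non-alcoholic beverage → X.2; in airtight containers → X.2.1; with no added sugar → X.2.1.2. Scheduled 11%. Javaros agreement on X.2.1: RVC ≥ 60% → 8% available; preferential 8%. → 8%.
Line C: sugar confectionery → X.3; frozen → X.3.3; with added sugar → X.3.3.1. Scheduled 32%. Maristan agreement on X.3.1.1: X.3.3.1 not covered. → 32%.
Line D: non-alcoholic beverage → X.2; in airtight containers → X.2.1; with added sugar → X.2.1.1. Scheduled 27%. Maristan agreement on X.3.1.1: X.2.1.1 not covered. → 27%.
Line E: sugar confectionery → X.3; in airtight containers → X.3.1; with no added sugar → X.3.1.2. Scheduled 29%. quota on X.3.1 exhausted → over-quota 27%; Eswyn agreement on X.1.2: X.3.1.2 not covered. → 27%.
Sum: 28% + 8% + 32% + 27% + 27% = 122%.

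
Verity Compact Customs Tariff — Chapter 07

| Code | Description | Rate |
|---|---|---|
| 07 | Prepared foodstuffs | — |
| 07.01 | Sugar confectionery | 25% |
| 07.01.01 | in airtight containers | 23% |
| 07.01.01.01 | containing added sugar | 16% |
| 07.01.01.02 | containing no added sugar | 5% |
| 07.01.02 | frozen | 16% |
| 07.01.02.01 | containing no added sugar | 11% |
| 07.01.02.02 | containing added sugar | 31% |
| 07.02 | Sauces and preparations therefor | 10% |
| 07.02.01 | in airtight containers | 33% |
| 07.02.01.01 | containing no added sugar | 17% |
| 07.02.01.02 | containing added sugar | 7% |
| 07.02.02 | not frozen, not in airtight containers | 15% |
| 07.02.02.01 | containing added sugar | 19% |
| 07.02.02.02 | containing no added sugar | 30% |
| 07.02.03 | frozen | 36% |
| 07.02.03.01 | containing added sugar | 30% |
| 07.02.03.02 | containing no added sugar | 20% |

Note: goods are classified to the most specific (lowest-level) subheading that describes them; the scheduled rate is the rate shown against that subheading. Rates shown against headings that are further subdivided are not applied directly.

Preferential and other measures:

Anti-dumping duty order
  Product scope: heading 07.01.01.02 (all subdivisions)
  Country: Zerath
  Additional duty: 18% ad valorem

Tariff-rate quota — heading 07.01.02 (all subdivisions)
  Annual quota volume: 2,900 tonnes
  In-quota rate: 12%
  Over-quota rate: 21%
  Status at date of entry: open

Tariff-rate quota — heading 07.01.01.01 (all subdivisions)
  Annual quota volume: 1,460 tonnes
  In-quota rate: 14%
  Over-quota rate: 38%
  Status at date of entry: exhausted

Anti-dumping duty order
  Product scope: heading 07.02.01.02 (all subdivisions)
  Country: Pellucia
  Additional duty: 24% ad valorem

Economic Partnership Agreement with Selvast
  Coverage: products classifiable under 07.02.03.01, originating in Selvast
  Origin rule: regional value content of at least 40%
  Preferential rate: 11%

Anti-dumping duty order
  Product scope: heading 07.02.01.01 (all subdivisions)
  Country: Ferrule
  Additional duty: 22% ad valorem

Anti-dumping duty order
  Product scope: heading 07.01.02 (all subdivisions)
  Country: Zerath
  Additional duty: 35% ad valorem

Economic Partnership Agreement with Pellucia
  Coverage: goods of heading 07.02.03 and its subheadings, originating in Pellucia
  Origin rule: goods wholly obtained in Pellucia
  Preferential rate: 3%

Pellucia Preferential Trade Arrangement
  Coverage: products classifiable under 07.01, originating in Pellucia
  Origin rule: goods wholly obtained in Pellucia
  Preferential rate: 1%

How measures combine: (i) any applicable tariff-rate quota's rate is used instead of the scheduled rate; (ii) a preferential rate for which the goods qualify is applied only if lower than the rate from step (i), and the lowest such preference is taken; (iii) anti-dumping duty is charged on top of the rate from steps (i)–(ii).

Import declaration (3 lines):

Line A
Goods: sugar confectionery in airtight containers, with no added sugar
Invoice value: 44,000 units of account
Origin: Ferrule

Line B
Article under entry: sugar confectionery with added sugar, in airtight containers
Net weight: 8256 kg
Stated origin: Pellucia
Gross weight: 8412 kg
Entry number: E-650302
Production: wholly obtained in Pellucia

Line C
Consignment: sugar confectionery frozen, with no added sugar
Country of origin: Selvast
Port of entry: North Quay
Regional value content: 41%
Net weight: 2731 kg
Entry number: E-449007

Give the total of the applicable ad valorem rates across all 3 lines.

Line A: sugar confectionery → 07.01; in airtight containers → 07.01.01; with no added sugar → 07.01.01.02. Scheduled 5%. No special measure applies. → 5%.
Line B: sugar confectionery → 07.01; in airtight containers → 07.01.01; with added sugar → 07.01.01.01. Scheduled 16%. quota on 07.01.01.01 exhausted → over-quota 38%; Pellucia agreement on 07.02.03: 07.01.01.01 not covered; Pellucia agreement on 07.01: wholly obtained → 1% available; preferential 1%. → 1%.
Line C: sugar confectionery → 07.01; frozen → 07.01.02; with no added sugar → 07.01.02.01. Scheduled 11%. quota on 07.01.02 open → in-quota 12%; Selvast agreement on 07.02.03.01: 07.01.02.01 not covered. → 12%.
Sum: 5% + 1% + 12% = 18%.

18%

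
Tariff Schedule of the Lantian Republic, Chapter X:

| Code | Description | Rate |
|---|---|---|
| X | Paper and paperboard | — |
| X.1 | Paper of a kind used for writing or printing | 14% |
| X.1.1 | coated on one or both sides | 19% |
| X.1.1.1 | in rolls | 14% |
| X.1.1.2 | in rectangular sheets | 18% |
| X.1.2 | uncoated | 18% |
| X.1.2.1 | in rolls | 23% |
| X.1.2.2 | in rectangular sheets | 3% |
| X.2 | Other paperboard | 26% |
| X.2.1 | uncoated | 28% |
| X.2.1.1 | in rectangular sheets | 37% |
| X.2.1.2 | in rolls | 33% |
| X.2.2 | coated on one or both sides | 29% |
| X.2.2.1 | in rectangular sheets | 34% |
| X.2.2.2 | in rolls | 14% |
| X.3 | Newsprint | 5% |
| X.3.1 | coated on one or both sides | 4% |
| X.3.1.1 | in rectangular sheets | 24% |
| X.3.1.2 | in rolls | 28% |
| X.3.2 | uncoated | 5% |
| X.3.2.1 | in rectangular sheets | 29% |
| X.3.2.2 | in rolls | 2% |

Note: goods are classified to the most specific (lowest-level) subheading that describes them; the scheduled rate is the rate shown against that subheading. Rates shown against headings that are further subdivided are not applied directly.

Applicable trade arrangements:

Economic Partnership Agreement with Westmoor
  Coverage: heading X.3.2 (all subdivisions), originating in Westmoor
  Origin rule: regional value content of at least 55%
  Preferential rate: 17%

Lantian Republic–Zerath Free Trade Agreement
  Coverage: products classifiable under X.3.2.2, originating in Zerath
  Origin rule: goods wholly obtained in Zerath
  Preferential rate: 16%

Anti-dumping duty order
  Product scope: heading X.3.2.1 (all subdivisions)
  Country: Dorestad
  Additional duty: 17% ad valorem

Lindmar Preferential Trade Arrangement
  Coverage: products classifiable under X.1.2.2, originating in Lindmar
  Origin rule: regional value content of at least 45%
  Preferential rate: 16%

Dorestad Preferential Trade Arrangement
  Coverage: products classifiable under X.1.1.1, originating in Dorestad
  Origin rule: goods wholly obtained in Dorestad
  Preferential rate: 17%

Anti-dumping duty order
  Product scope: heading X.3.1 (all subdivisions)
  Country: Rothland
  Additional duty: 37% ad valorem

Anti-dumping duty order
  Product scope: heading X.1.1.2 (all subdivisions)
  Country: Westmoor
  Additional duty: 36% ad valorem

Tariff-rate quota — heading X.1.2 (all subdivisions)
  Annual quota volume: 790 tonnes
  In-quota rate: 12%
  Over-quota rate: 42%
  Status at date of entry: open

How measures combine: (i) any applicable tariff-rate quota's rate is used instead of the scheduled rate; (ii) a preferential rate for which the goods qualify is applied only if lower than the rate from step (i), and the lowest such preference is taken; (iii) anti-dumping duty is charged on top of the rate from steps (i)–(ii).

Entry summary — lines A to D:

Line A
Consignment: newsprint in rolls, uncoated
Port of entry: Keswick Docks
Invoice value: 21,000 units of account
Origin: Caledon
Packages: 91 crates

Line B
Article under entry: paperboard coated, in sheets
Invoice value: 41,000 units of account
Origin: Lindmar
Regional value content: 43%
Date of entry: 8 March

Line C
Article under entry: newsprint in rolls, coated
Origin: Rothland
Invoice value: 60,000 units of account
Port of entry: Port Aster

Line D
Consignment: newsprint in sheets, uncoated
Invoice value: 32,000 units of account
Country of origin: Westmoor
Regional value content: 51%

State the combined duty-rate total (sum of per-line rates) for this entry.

Line A: newsprint → X.3; uncoated → X.3.2; in rolls → X.3.2.2. Scheduled 2%. No special measure applies. → 2%.
Line B: paperboard → X.2; coated → X.2.2; in sheets → X.2.2.1. Scheduled 34%. Lindmar agreement on X.1.2.2: X.2.2.1 not covered. → 34%.
Line C: newsprint → X.3; coated → X.3.1; in rolls → X.3.1.2. Scheduled 28%. anti-dumping (Rothland, X.3.1): +37%; total 28% + 37% = 65%. → 65%.
Line D: newsprint → X.3; uncoated → X.3.2; in sheets → X.3.2.1. Scheduled 29%. Westmoor agreement on X.3.2: RVC < 55%. → 29%.
Sum: 2% + 34% + 65% + 29% = 130%.

130%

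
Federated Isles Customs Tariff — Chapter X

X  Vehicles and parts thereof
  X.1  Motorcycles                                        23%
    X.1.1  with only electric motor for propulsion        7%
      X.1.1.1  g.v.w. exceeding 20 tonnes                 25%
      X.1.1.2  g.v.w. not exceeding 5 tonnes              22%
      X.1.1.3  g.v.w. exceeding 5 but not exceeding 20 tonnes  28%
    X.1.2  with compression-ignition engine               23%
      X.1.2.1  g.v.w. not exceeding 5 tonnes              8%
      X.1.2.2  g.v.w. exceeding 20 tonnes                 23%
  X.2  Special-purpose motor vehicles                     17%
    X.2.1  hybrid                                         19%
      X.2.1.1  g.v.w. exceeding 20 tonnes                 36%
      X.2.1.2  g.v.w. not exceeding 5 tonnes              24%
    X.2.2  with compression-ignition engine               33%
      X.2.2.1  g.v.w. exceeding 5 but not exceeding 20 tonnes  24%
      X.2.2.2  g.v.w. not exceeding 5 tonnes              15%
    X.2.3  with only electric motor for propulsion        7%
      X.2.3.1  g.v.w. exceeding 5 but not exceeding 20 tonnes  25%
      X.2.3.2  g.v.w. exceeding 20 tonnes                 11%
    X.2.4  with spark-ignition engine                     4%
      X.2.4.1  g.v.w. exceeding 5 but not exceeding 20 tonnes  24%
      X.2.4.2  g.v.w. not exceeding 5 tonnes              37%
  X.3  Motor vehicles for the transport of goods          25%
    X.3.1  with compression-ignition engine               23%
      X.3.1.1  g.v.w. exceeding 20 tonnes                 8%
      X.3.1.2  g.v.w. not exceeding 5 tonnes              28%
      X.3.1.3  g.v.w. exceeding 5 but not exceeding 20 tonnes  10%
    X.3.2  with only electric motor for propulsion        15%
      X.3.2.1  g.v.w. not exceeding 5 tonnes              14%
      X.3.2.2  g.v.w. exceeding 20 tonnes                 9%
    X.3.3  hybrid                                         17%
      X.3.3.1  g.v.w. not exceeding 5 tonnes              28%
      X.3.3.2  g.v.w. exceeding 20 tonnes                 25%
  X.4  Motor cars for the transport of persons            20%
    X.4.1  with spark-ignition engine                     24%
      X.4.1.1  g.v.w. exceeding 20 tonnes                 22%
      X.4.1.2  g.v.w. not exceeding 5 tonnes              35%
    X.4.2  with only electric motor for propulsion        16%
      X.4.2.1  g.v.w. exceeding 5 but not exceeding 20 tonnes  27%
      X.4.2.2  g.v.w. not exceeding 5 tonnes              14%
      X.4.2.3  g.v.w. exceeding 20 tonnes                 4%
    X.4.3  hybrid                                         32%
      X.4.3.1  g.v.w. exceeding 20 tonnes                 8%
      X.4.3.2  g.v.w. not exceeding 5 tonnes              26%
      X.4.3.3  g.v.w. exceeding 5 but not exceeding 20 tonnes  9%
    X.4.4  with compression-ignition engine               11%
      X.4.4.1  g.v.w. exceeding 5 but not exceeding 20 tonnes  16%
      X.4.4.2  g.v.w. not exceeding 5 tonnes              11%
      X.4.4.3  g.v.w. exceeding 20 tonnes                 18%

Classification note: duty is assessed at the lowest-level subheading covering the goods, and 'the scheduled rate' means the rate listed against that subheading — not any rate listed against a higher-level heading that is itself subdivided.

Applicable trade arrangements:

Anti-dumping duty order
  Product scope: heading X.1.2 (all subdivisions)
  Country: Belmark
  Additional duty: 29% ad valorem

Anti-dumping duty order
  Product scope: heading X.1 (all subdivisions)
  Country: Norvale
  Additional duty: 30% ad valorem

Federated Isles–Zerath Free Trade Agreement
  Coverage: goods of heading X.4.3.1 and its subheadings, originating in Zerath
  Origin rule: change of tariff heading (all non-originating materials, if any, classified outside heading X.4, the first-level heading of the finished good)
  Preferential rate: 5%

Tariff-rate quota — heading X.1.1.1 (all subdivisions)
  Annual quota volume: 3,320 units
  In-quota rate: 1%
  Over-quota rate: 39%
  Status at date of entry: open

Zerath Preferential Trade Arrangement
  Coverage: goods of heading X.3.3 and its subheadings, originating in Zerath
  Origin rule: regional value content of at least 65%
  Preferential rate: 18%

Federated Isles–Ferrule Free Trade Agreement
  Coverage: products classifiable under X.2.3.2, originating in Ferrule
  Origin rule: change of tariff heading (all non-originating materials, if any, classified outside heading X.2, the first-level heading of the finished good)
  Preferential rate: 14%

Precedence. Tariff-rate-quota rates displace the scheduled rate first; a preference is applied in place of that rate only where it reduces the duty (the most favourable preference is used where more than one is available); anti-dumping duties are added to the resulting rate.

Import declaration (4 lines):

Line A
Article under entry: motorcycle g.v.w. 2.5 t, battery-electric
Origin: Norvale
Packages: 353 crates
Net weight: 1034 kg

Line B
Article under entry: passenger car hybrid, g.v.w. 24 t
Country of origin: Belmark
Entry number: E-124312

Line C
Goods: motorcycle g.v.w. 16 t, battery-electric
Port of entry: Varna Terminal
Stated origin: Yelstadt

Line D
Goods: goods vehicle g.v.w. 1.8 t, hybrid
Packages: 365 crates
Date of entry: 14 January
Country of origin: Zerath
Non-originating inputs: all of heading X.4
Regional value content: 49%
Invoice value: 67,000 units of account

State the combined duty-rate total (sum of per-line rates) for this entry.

116%

Line A: motorcycle → X.1; battery-electric → X.1.1; g.v.w. 2.5 t → X.1.1.2. Scheduled 22%. anti-dumping (Norvale, X.1): +30%; total 22% + 30% = 52%. → 52%.
Line B: passenger car → X.4; hybrid → X.4.3; g.v.w. 24 t → X.4.3.1. Scheduled 8%. No special measure applies. → 8%.
Line C: motorcycle → X.1; battery-electric → X.1.1; g.v.w. 16 t → X.1.1.3. Scheduled 28%. No special measure applies. → 28%.
Line D: goods vehicle → X.3; hybrid → X.3.3; g.v.w. 1.8 t → X.3.3.1. Scheduled 28%. Zerath agreement on X.4.3.1: X.3.3.1 not covered; Zerath agreement on X.3.3: RVC < 65%. → 28%.
Sum: 52% + 8% + 28% + 28% = 116%.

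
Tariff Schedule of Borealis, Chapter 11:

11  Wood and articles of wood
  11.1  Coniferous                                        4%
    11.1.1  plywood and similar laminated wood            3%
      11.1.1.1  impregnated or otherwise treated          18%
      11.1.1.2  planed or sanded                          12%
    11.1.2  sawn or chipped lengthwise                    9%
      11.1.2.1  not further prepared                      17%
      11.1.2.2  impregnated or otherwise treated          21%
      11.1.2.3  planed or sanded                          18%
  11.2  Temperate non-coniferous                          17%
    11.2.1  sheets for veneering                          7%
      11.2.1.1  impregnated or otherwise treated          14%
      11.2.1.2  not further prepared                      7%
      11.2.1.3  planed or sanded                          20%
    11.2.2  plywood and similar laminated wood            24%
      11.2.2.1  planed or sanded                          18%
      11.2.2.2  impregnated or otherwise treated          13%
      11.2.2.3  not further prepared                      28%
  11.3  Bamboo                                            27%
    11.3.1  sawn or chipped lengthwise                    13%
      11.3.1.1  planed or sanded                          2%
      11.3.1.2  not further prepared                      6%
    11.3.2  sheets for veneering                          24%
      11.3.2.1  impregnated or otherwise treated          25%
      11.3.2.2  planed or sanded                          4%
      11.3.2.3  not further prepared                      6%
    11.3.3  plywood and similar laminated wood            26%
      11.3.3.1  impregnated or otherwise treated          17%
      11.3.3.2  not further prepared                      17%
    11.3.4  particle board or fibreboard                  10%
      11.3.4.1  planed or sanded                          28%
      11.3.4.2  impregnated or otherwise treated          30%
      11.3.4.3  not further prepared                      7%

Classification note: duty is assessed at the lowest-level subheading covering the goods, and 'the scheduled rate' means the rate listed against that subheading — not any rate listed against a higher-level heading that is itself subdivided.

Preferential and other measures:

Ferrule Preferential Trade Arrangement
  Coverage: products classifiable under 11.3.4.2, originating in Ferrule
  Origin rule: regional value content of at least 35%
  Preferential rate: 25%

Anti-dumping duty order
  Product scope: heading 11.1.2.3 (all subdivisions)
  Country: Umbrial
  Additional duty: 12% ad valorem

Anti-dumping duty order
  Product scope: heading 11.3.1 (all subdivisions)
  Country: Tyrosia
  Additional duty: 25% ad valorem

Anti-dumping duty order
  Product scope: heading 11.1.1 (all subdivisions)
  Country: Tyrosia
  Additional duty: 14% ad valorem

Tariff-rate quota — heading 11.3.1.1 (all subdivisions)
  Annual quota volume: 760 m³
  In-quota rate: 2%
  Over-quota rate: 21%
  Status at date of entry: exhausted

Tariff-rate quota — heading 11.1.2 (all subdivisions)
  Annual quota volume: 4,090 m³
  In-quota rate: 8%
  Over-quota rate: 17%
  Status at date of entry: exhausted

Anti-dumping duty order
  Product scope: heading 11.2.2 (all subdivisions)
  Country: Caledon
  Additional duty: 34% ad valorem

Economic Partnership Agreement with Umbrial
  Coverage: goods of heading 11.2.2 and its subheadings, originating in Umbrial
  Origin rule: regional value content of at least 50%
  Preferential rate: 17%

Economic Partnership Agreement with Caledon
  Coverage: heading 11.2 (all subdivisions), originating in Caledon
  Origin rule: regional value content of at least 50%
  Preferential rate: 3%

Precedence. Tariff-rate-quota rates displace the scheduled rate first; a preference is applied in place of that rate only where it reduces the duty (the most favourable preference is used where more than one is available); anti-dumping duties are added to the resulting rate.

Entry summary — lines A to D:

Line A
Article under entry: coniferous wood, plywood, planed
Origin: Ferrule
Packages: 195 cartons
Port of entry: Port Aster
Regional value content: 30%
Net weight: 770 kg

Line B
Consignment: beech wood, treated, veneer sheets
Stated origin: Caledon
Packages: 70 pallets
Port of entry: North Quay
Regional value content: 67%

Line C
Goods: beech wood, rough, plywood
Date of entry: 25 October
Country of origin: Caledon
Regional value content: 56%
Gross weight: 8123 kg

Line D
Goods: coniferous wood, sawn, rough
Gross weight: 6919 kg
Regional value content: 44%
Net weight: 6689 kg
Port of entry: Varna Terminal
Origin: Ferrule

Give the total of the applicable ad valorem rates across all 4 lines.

Line A: coniferous → 11.1; plywood → 11.1.1; planed → 11.1.1.2. Scheduled 12%. Ferrule agreement on 11.3.4.2: 11.1.1.2 not covered. → 12%.
Line B: beech → 11.2; veneer sheets → 11.2.1; treated → 11.2.1.1. Scheduled 14%. Caledon agreement on 11.2: RVC ≥ 50% → 3% available; preferential 3%. → 3%.
Line C: beech → 11.2; plywood → 11.2.2; rough → 11.2.2.3. Scheduled 28%. Caledon agreement on 11.2: RVC ≥ 50% → 3% available; preferential 3%; anti-dumping (Caledon, 11.2.2): +34%; total 3% + 34% = 37%. → 37%.
Line D: coniferous → 11.1; sawn → 11.1.2; rough → 11.1.2.1. Scheduled 17%. quota on 11.1.2 exhausted → over-quota 17%; Ferrule agreement on 11.3.4.2: 11.1.2.1 not covered. → 17%.
Sum: 12% + 3% + 37% + 17% = 69%.

69%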